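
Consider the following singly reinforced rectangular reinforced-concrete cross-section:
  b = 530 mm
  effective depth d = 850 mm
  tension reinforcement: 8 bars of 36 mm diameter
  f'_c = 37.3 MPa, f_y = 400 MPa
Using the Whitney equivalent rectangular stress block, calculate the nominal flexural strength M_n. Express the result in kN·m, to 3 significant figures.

M_n ≈ 2450 kN·m

A_s = 8 × 1018 = 8144 mm².
T = A_s f_y = 8144 × 400 = 3257600 N = 3257.6 kN.
From C = T: a = T/(0.85 f'_c b) = 3257600/(0.85 × 37.3 × 530) = 193.86 mm.
M_n = T(d − a/2) = 3257.6 kN × (850 − 96.93) mm = 2453.20 kN·m.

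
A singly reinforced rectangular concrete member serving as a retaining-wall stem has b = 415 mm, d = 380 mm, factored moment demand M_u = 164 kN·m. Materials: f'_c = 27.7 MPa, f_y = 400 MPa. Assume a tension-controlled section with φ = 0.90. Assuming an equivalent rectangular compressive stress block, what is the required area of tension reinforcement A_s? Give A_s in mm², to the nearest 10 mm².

A_s ≈ 1290 mm²

M_n = M_u/φ = 164/0.90 = 182.222 kN·m.
With M_n = 0.85 f'_c a b (d − a/2), solve the quadratic for a:
a = d − √(d² − 2M_n/(0.85 f'_c b)) = 380 − √(380² − 2 × 182.222×10⁶/(0.85 × 27.7 × 415)) = 52.74 mm.
A_s = 0.85 f'_c a b / f_y = 0.85 × 27.7 × 52.74 × 415 / 400 = 1288.3 mm².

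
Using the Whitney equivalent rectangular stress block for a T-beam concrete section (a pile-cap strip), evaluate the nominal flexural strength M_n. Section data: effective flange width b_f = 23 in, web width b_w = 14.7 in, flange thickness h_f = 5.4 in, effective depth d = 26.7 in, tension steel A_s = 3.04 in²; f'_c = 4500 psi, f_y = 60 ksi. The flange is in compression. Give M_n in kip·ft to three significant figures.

M_n ≈ 390 kip·ft

Tension: T = A_s f_y = 3.04 × 60 = 182.4 kips.
Try a within the flange: a = T/(0.85 f'_c b_f) = 182.4/(0.85 × 4.5 × 23) = 2.073 in.
Since a = 2.073 ≤ h_f = 5.4 in, the stress block lies entirely in the flange; analyse as a rectangular beam of width b_f.
M_n = T(d − a/2) = 182.4 × (26.7 − 1.0365) = 4681.0 kip·in.
M_n = 4681.0/12 = 390.08 kip·ft.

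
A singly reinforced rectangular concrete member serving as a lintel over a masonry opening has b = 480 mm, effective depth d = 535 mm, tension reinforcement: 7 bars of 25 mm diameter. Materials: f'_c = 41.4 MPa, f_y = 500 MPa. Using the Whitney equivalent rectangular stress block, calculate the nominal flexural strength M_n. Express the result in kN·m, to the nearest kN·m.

M_n ≈ 832 kN·m

A_s = 7 × 491 = 3437 mm².
T = A_s f_y = 3437 × 500 = 1718500 N = 1718.5 kN.
From C = T: a = T/(0.85 f'_c b) = 1718500/(0.85 × 41.4 × 480) = 101.74 mm.
M_n = T(d − a/2) = 1718.5 kN × (535 − 50.87) mm = 831.98 kN·m.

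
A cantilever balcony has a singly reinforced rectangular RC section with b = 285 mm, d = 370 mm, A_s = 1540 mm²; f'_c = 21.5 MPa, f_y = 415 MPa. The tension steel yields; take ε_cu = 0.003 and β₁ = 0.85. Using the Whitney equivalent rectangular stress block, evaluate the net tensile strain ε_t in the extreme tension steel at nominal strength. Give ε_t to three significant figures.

a = A_s f_y/(0.85 f'_c b) = 122.71 mm.
β₁ = 0.85, so c = a/β₁ = 122.71/0.85 = 144.36 mm.
From the linear strain diagram with ε_cu = 0.003: ε_t = 0.003 (d − c)/c = 0.003 × (370 − 144.36)/144.36 = 0.00469.
ε_t is between 0.004 and 0.005 — transition zone.

ε_t ≈ 0.00469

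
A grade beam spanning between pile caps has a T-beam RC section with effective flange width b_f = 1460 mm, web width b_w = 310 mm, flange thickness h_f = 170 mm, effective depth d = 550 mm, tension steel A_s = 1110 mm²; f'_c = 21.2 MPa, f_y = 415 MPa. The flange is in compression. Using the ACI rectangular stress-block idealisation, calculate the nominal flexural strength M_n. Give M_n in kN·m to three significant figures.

M_n ≈ 249 kN·m

Tension: T = A_s f_y = 1110 × 415 = 460650 N.
Try a within the flange: a = T/(0.85 f'_c b_f) = 460650/(0.85 × 21.2 × 1460) = 17.51 mm.
Since a = 17.51 ≤ h_f = 170 mm, the stress block lies entirely in the flange; analyse as a rectangular beam of width b_f.
M_n = T(d − a/2) = 460650 × (550 − 8.755) = 249.32 × 10⁶ N·mm.
M_n = 249.32 kN·m.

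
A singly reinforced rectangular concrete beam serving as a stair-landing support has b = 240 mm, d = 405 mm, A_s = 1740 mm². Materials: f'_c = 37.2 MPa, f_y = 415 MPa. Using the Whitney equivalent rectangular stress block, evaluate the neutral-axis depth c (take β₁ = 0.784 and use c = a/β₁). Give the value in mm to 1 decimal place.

c ≈ 121.4 mm

T = A_s f_y = 1740 × 415 = 722100 N = 722.1 kN.
Setting C = 0.85 f'_c a b equal to T: a = 722100/(0.85 × 37.2 × 240) = 95.153 mm.
With β₁ = 0.784, c = a/β₁ = 95.153/0.784 = 121.4 mm.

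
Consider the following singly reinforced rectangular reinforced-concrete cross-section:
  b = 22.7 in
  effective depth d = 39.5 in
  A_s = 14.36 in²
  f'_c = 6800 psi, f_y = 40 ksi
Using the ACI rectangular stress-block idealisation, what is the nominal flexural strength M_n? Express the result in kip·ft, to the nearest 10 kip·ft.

M_n ≈ 1790 kip·ft

T = A_s f_y = 14.36 × 40 = 574.4 kips.
a = T/(0.85 f'_c b) = 574.4/(0.85 × 6.8 × 22.7) = 4.378 in.
M_n = T(d − a/2) = 574.4 × (39.5 − 2.189) = 21431.4 kip·in = 21431.4/12 = 1785.95 kip·ft.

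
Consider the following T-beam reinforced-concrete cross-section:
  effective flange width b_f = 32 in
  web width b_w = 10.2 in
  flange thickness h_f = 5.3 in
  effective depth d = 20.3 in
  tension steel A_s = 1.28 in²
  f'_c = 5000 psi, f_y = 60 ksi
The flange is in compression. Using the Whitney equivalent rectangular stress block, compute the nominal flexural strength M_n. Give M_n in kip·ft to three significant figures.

Tension: T = A_s f_y = 1.28 × 60 = 76.8 kips.
Try a within the flange: a = T/(0.85 f'_c b_f) = 76.8/(0.85 × 5 × 32) = 0.565 in.
Since a = 0.565 ≤ h_f = 5.3 in, the stress block lies entirely in the flange; analyse as a rectangular beam of width b_f.
M_n = T(d − a/2) = 76.8 × (20.3 − 0.2825) = 1537.3 kip·in.
M_n = 1537.3/12 = 128.11 kip·ft.

M_n ≈ 128 kip·ft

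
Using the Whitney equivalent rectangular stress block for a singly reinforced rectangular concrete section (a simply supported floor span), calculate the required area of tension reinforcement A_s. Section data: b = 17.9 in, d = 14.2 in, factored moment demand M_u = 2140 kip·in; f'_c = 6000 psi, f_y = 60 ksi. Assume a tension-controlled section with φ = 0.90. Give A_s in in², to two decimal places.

M_n = M_u/φ = 2140/0.90 = 2377.78 kip·in.
From M_n = 0.85 f'_c a b (d − a/2):
a = d − √(d² − 2M_n/(0.85 f'_c b)) = 14.2 − √(14.2² − 2 × 2377.78/(0.85 × 6 × 17.9)) = 1.971 in.
A_s = 0.85 f'_c a b / f_y = 0.85 × 6 × 1.971 × 17.9 / 60 = 2.999 in².

A_s ≈ 3.00 in²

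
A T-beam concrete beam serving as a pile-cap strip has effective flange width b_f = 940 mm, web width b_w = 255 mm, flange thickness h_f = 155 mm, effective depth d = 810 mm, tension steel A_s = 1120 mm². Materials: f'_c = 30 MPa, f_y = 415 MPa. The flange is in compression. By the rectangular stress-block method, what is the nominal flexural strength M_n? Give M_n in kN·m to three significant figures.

M_n ≈ 372 kN·m

Tension: T = A_s f_y = 1120 × 415 = 464800 N.
Try a within the flange: a = T/(0.85 f'_c b_f) = 464800/(0.85 × 30 × 940) = 19.39 mm.
Since a = 19.39 ≤ h_f = 155 mm, the stress block lies entirely in the flange; analyse as a rectangular beam of width b_f.
M_n = T(d − a/2) = 464800 × (810 − 9.695) = 371.98 × 10⁶ N·mm.
M_n = 371.98 kN·m.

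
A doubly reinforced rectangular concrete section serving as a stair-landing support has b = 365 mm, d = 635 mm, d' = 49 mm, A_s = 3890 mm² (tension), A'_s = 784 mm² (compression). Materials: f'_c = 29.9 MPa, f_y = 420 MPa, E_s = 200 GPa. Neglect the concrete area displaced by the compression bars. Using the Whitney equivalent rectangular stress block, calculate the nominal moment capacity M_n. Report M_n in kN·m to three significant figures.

Assume both tension and compression steel yield.
Net tension couple steel: A_s − A'_s = 3106 mm².
a = (A_s − A'_s) f_y / (0.85 f'_c b) = 1304520/(0.85 × 29.9 × 365) = 140.63 mm.
c = a/β₁ = 140.63/0.836 = 168.22 mm; ε'_s = 0.003(c − d')/c = 0.0021 ≥ f_y/E_s = 0.0021, so compression steel does yield.
M_n = (A_s − A'_s) f_y (d − a/2) + A'_s f_y (d − d') = [1304520 × (635 − 70.315) + 329280 × (635 − 49)] × 10⁻⁶ = 736.64 + 192.96 = 929.60 kN·m.

M_n ≈ 930 kN·m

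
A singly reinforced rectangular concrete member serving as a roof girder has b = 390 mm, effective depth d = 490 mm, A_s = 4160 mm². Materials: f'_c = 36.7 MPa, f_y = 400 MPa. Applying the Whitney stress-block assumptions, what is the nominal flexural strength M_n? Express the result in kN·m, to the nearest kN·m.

M_n ≈ 702 kN·m

T = A_s f_y = 4160 × 400 = 1664000 N = 1664 kN.
From C = T: a = T/(0.85 f'_c b) = 1664000/(0.85 × 36.7 × 390) = 136.77 mm.
M_n = T(d − a/2) = 1664 kN × (490 − 68.385) mm = 701.57 kN·m.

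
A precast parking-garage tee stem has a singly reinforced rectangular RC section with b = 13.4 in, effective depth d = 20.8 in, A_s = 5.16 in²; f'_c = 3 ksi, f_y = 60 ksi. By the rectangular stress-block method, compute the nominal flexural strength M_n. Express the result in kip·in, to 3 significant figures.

M_n ≈ 5040 kip·in

T = A_s f_y = 5.16 × 60 = 309.6 kips.
a = T/(0.85 f'_c b) = 309.6/(0.85 × 3 × 13.4) = 9.061 in.
M_n = T(d − a/2) = 309.6 × (20.8 − 4.5305) = 5037.0 kip·in.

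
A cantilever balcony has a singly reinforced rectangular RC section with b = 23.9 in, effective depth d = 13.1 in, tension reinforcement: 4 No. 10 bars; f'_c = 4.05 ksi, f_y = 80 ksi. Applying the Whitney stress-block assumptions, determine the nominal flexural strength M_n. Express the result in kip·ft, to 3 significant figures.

M_n ≈ 360 kip·ft

A_s = 4 × 1.27 = 5.08 in².
T = A_s f_y = 5.08 × 80 = 406.4 kips.
a = T/(0.85 f'_c b) = 406.4/(0.85 × 4.05 × 23.9) = 4.939 in.
M_n = T(d − a/2) = 406.4 × (13.1 − 2.4695) = 4320.2 kip·in = 4320.2/12 = 360.02 kip·ft.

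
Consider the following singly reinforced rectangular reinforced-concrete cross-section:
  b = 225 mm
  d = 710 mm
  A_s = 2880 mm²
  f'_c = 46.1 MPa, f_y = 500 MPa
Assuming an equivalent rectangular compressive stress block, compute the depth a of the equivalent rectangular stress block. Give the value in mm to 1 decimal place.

a ≈ 163.3 mm

T = A_s f_y = 2880 × 500 = 1440000 N = 1440 kN.
Setting C = 0.85 f'_c a b equal to T: a = 1440000/(0.85 × 46.1 × 225) = 163.3 mm.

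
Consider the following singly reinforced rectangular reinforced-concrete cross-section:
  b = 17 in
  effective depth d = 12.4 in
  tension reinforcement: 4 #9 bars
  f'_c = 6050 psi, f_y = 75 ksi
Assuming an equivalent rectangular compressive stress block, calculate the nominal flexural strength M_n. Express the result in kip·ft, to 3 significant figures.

A_s = 4 × 1 = 4 in².
T = A_s f_y = 4 × 75 = 300 kips.
a = T/(0.85 f'_c b) = 300/(0.85 × 6.05 × 17) = 3.432 in.
M_n = T(d − a/2) = 300 × (12.4 − 1.716) = 3205.2 kip·in = 3205.2/12 = 267.10 kip·ft.

M_n ≈ 267 kip·ft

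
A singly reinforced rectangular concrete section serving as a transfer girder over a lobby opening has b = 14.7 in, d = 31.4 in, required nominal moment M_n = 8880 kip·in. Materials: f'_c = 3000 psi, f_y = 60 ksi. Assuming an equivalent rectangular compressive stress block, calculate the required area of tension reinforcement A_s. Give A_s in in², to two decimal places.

A_s ≈ 5.48 in²

From M_n = 0.85 f'_c a b (d − a/2):
a = d − √(d² − 2M_n/(0.85 f'_c b)) = 31.4 − √(31.4² − 2 × 8880/(0.85 × 3 × 14.7)) = 8.769 in.
A_s = 0.85 f'_c a b / f_y = 0.85 × 3 × 8.769 × 14.7 / 60 = 5.478 in².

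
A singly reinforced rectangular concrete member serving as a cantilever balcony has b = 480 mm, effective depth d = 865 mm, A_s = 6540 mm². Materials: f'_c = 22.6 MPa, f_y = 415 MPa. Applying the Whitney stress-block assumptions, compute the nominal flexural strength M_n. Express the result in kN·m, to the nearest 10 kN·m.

M_n ≈ 1950 kN·m

T = A_s f_y = 6540 × 415 = 2714100 N = 2714.1 kN.
From C = T: a = T/(0.85 f'_c b) = 2714100/(0.85 × 22.6 × 480) = 294.35 mm.
M_n = T(d − a/2) = 2714.1 kN × (865 − 147.175) mm = 1948.25 kN·m.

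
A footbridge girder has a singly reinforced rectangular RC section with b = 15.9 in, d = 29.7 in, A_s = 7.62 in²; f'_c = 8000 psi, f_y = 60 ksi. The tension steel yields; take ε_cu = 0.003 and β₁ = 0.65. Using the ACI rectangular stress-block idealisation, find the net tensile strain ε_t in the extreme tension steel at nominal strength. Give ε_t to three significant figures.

ε_t ≈ 0.0107

a = A_s f_y/(0.85 f'_c b) = 4.229 in.
β₁ = 0.65, so c = a/β₁ = 4.229/0.65 = 6.506 in.
From the linear strain diagram with ε_cu = 0.003: ε_t = 0.003 (d − c)/c = 0.003 × (29.7 − 6.506)/6.506 = 0.0107.
Since ε_t ≥ 0.005, the section is tension-controlled.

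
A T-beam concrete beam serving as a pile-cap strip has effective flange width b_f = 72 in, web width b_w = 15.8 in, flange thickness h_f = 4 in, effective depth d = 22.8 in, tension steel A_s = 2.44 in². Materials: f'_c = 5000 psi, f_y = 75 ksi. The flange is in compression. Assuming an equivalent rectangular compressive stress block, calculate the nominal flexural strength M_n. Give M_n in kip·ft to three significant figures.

M_n ≈ 343 kip·ft

Tension: T = A_s f_y = 2.44 × 75 = 183 kips.
Try a within the flange: a = T/(0.85 f'_c b_f) = 183/(0.85 × 5 × 72) = 0.598 in.
Since a = 0.598 ≤ h_f = 4 in, the stress block lies entirely in the flange; analyse as a rectangular beam of width b_f.
M_n = T(d − a/2) = 183 × (22.8 − 0.299) = 4117.7 kip·in.
M_n = 4117.7/12 = 343.14 kip·ft.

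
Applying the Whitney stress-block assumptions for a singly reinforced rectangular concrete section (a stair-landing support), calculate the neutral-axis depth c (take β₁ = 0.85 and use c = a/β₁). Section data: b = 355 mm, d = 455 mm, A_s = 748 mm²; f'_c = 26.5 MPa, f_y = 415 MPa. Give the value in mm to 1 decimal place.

c ≈ 45.7 mm

T = A_s f_y = 748 × 415 = 310420 N = 310.42 kN.
Setting C = 0.85 f'_c a b equal to T: a = 310420/(0.85 × 26.5 × 355) = 38.820 mm.
With β₁ = 0.85, c = a/β₁ = 38.820/0.85 = 45.7 mm.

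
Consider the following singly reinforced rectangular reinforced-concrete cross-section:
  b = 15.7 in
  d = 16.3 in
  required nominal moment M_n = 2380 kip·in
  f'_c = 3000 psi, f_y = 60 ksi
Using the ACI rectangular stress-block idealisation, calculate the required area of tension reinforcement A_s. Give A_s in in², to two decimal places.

From M_n = 0.85 f'_c a b (d − a/2):
a = d − √(d² − 2M_n/(0.85 f'_c b)) = 16.3 − √(16.3² − 2 × 2380/(0.85 × 3 × 15.7)) = 4.184 in.
A_s = 0.85 f'_c a b / f_y = 0.85 × 3 × 4.184 × 15.7 / 60 = 2.792 in².

A_s ≈ 2.79 in²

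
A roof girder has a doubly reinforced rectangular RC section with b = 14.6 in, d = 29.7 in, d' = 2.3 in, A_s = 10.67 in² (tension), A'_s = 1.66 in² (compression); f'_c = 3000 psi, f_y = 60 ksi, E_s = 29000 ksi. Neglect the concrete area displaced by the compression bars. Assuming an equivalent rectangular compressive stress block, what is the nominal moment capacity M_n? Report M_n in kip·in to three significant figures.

M_n ≈ 14900 kip·in

Assume both steels yield.
a = (A_s − A'_s) f_y/(0.85 f'_c b) = (10.67 − 1.66) × 60/(0.85 × 3 × 14.6) = 14.521 in.
c = a/β₁ = 14.521/0.85 = 17.084 in; ε'_s = 0.003(c − d')/c = 0.0026 ≥ ε_y = 0.0021, so the compression steel yields.
M_n = (A_s − A'_s) f_y (d − a/2) + A'_s f_y (d − d') = 540.6 × (29.7 − 7.2605) + 99.6 × (29.7 − 2.3) = 12130.8 + 2729.0 = 14859.8 kip·in.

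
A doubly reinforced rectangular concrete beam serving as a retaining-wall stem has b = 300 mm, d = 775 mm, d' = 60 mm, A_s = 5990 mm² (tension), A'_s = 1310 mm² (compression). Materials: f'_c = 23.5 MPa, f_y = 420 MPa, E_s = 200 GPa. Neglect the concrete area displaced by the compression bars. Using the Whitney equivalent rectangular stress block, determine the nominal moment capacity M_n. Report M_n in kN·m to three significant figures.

Assume both tension and compression steel yield.
Net tension couple steel: A_s − A'_s = 4680 mm².
a = (A_s − A'_s) f_y / (0.85 f'_c b) = 1965600/(0.85 × 23.5 × 300) = 328.01 mm.
c = a/β₁ = 328.01/0.85 = 385.89 mm; ε'_s = 0.003(c − d')/c = 0.0025 ≥ f_y/E_s = 0.0021, so compression steel does yield.
M_n = (A_s − A'_s) f_y (d − a/2) + A'_s f_y (d − d') = [1965600 × (775 − 164.005) + 550200 × (775 − 60)] × 10⁻⁶ = 1200.97 + 393.39 = 1594.36 kN·m.

M_n ≈ 1590 kN·m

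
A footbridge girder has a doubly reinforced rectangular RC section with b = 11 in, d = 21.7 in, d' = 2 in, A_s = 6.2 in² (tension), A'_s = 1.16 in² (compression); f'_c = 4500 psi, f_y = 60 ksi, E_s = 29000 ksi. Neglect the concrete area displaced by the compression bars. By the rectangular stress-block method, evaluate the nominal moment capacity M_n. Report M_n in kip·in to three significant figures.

M_n ≈ 6850 kip·in

Assume both steels yield.
a = (A_s − A'_s) f_y/(0.85 f'_c b) = (6.2 − 1.16) × 60/(0.85 × 4.5 × 11) = 7.187 in.
c = a/β₁ = 7.187/0.825 = 8.712 in; ε'_s = 0.003(c − d')/c = 0.0023 ≥ ε_y = 0.0021, so the compression steel yields.
M_n = (A_s − A'_s) f_y (d − a/2) + A'_s f_y (d − d') = 302.4 × (21.7 − 3.5935) + 69.6 × (21.7 − 2) = 5475.4 + 1371.1 = 6846.5 kip·in.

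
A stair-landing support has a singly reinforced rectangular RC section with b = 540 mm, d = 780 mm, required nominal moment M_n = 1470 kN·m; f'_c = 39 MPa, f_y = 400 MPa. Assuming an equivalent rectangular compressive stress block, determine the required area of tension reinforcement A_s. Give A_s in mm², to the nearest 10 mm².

A_s ≈ 5080 mm²

With M_n = 0.85 f'_c a b (d − a/2), solve the quadratic for a:
a = d − √(d² − 2M_n/(0.85 f'_c b)) = 780 − √(780² − 2 × 1470×10⁶/(0.85 × 39 × 540)) = 113.54 mm.
A_s = 0.85 f'_c a b / f_y = 0.85 × 39 × 113.54 × 540 / 400 = 5081.2 mm².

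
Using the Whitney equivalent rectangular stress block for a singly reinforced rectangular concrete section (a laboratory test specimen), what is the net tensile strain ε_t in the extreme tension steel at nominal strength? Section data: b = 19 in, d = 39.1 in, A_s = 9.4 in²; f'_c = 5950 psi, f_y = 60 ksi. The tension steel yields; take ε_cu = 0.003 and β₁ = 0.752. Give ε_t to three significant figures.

a = A_s f_y/(0.85 f'_c b) = 5.869 in.
β₁ = 0.752, so c = a/β₁ = 5.869/0.752 = 7.805 in.
From the linear strain diagram with ε_cu = 0.003: ε_t = 0.003 (d − c)/c = 0.003 × (39.1 − 7.805)/7.805 = 0.0120.
Since ε_t ≥ 0.005, the section is tension-controlled.

ε_t ≈ 0.0120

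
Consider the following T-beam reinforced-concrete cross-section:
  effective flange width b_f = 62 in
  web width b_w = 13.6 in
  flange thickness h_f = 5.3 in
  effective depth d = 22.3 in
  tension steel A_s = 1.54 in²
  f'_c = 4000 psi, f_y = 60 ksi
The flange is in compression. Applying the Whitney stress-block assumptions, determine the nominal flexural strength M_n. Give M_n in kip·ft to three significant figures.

Tension: T = A_s f_y = 1.54 × 60 = 92.4 kips.
Try a within the flange: a = T/(0.85 f'_c b_f) = 92.4/(0.85 × 4 × 62) = 0.438 in.
Since a = 0.438 ≤ h_f = 5.3 in, the stress block lies entirely in the flange; analyse as a rectangular beam of width b_f.
M_n = T(d − a/2) = 92.4 × (22.3 − 0.219) = 2040.3 kip·in.
M_n = 2040.3/12 = 170.03 kip·ft.

M_n ≈ 170 kip·ft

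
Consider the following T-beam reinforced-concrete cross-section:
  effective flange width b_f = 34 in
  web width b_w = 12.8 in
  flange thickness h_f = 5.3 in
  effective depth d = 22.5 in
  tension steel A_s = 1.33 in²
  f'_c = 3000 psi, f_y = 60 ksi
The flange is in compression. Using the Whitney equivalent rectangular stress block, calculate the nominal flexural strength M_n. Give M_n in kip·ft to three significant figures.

Tension: T = A_s f_y = 1.33 × 60 = 79.8 kips.
Try a within the flange: a = T/(0.85 f'_c b_f) = 79.8/(0.85 × 3 × 34) = 0.920 in.
Since a = 0.920 ≤ h_f = 5.3 in, the stress block lies entirely in the flange; analyse as a rectangular beam of width b_f.
M_n = T(d − a/2) = 79.8 × (22.5 − 0.46) = 1758.8 kip·in.
M_n = 1758.8/12 = 146.57 kip·ft.

M_n ≈ 147 kip·ft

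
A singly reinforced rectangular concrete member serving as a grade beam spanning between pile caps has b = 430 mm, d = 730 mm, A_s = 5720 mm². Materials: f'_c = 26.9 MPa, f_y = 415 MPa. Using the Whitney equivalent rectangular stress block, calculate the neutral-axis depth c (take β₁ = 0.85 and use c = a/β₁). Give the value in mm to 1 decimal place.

T = A_s f_y = 5720 × 415 = 2373800 N = 2373.8 kN.
Setting C = 0.85 f'_c a b equal to T: a = 2373800/(0.85 × 26.9 × 430) = 241.437 mm.
With β₁ = 0.85, c = a/β₁ = 241.437/0.85 = 284.0 mm.

c ≈ 284.0 mm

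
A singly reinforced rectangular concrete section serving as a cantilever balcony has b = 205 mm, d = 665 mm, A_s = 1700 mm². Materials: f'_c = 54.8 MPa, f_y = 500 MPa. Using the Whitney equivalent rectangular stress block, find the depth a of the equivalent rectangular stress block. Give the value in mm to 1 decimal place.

T = A_s f_y = 1700 × 500 = 850000 N = 850 kN.
Setting C = 0.85 f'_c a b equal to T: a = 850000/(0.85 × 54.8 × 205) = 89.0 mm.

a ≈ 89.0 mm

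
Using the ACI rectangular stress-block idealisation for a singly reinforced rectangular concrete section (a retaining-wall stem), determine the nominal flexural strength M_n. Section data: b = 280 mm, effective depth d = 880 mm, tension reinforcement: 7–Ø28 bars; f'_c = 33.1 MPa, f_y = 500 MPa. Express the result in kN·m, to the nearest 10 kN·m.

M_n ≈ 1600 kN·m

A_s = 7 × 616 = 4312 mm².
T = A_s f_y = 4312 × 500 = 2156000 N = 2156 kN.
From C = T: a = T/(0.85 f'_c b) = 2156000/(0.85 × 33.1 × 280) = 273.68 mm.
M_n = T(d − a/2) = 2156 kN × (880 − 136.84) mm = 1602.25 kN·m.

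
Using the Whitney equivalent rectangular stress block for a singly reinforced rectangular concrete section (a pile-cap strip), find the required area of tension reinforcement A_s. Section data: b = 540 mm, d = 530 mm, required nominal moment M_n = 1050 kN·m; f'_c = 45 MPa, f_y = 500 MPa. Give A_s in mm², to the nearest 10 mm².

With M_n = 0.85 f'_c a b (d − a/2), solve the quadratic for a:
a = d − √(d² − 2M_n/(0.85 f'_c b)) = 530 − √(530² − 2 × 1050×10⁶/(0.85 × 45 × 540)) = 106.64 mm.
A_s = 0.85 f'_c a b / f_y = 0.85 × 45 × 106.64 × 540 / 500 = 4405.3 mm².

A_s ≈ 4410 mm²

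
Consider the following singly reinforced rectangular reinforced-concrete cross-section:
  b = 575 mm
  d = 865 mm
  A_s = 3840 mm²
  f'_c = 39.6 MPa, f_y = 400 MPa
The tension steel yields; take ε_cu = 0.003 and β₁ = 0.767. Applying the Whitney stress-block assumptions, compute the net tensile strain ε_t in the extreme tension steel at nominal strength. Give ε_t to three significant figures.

a = A_s f_y/(0.85 f'_c b) = 79.36 mm.
β₁ = 0.767, so c = a/β₁ = 79.36/0.767 = 103.47 mm.
From the linear strain diagram with ε_cu = 0.003: ε_t = 0.003 (d − c)/c = 0.003 × (865 − 103.47)/103.47 = 0.0221.
Since ε_t ≥ 0.005, the section is tension-controlled.

ε_t ≈ 0.0221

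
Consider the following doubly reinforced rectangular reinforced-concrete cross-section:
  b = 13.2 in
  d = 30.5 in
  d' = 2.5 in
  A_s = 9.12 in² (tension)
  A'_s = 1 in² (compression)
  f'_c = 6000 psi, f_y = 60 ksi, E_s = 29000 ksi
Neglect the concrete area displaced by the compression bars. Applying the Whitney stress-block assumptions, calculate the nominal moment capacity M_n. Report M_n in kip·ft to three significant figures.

M_n ≈ 1230 kip·ft

Assume both steels yield.
a = (A_s − A'_s) f_y/(0.85 f'_c b) = (9.12 − 1) × 60/(0.85 × 6 × 13.2) = 7.237 in.
c = a/β₁ = 7.237/0.75 = 9.649 in; ε'_s = 0.003(c − d')/c = 0.0022 ≥ ε_y = 0.0021, so the compression steel yields.
M_n = (A_s − A'_s) f_y (d − a/2) + A'_s f_y (d − d') = 487.2 × (30.5 − 3.6185) + 60 × (30.5 − 2.5) = 13096.7 + 1680.0 = 14776.7 kip·in = 14776.7/12 = 1231.39 kip·ft.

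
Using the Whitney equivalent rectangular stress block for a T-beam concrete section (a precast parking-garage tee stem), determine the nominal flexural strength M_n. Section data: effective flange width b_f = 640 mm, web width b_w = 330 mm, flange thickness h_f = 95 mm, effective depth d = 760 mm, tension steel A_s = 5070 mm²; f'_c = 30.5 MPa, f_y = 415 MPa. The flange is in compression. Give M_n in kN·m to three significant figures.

M_n ≈ 1460 kN·m

Tension: T = A_s f_y = 5070 × 415 = 2104050 N.
Try a within the flange: a = T/(0.85 f'_c b_f) = 2104050/(0.85 × 30.5 × 640) = 126.81 mm.
a = 126.81 > h_f = 95 mm: the block extends into the web. Split into flange-overhang and web parts.
C_f = 0.85 f'_c (b_f − b_w) h_f = 0.85 × 30.5 × (640 − 330) × 95 = 763491 N.
Remaining web compression depth: a_w = (T − C_f)/(0.85 f'_c b_w) = (2104050 − 763491)/(0.85 × 30.5 × 330) = 156.69 mm.
M_n = C_f(d − h_f/2) + (T − C_f)(d − a_w/2) = 763491 × (760 − 47.5) + 1340559 × (760 − 78.345) = 543.99 + 913.80 = 1457.79 × 10⁶ N·mm.
M_n = 1457.79 kN·m.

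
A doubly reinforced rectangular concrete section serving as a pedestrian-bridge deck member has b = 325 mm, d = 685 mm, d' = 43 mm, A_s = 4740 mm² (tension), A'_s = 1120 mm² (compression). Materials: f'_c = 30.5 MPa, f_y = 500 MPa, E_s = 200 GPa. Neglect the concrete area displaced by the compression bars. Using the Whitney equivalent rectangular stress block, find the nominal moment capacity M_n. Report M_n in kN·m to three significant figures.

Assume both tension and compression steel yield.
Net tension couple steel: A_s − A'_s = 3620 mm².
a = (A_s − A'_s) f_y / (0.85 f'_c b) = 1810000/(0.85 × 30.5 × 325) = 214.82 mm.
c = a/β₁ = 214.82/0.832 = 258.20 mm; ε'_s = 0.003(c − d')/c = 0.0025 ≥ f_y/E_s = 0.0025, so compression steel does yield.
M_n = (A_s − A'_s) f_y (d − a/2) + A'_s f_y (d − d') = [1810000 × (685 − 107.41) + 560000 × (685 − 43)] × 10⁻⁶ = 1045.44 + 359.52 = 1404.96 kN·m.

M_n ≈ 1400 kN·m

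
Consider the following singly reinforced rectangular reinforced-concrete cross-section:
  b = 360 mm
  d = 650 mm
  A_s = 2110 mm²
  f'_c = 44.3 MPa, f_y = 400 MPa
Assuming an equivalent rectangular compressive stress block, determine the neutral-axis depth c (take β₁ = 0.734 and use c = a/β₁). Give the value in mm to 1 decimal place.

T = A_s f_y = 2110 × 400 = 844000 N = 844 kN.
Setting C = 0.85 f'_c a b equal to T: a = 844000/(0.85 × 44.3 × 360) = 62.261 mm.
With β₁ = 0.734, c = a/β₁ = 62.261/0.734 = 84.8 mm.

c ≈ 84.8 mm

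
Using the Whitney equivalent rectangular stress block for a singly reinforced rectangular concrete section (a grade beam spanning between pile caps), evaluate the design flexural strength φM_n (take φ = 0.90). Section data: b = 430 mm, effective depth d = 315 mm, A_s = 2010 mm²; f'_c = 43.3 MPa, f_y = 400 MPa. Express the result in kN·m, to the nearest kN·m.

T = A_s f_y = 2010 × 400 = 804000 N = 804 kN.
From C = T: a = T/(0.85 f'_c b) = 804000/(0.85 × 43.3 × 430) = 50.80 mm.
M_n = T(d − a/2) = 804 kN × (315 − 25.4) mm = 232.84 kN·m.
φM_n = 0.90 × 232.84 = 209.56 kN·m.

φM_n ≈ 210 kN·m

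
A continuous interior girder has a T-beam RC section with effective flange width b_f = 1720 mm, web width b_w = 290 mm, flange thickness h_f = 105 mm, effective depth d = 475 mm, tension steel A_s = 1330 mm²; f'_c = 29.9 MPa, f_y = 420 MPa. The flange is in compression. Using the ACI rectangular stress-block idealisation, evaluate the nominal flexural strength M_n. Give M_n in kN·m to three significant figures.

M_n ≈ 262 kN·m

Tension: T = A_s f_y = 1330 × 420 = 558600 N.
Try a within the flange: a = T/(0.85 f'_c b_f) = 558600/(0.85 × 29.9 × 1720) = 12.78 mm.
Since a = 12.78 ≤ h_f = 105 mm, the stress block lies entirely in the flange; analyse as a rectangular beam of width b_f.
M_n = T(d − a/2) = 558600 × (475 − 6.39) = 261.77 × 10⁶ N·mm.
M_n = 261.77 kN·m.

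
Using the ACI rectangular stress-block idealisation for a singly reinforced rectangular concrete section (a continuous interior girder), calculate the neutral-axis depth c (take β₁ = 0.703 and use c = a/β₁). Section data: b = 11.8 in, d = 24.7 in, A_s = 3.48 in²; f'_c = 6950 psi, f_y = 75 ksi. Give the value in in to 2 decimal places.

T = A_s f_y = 3.48 × 75 = 261 kips.
a = T/(0.85 f'_c b) = 261/(0.85 × 6.95 × 11.8) = 3.7442 in.
With β₁ = 0.703, c = a/β₁ = 3.7442/0.703 = 5.33 in.

c ≈ 5.33 in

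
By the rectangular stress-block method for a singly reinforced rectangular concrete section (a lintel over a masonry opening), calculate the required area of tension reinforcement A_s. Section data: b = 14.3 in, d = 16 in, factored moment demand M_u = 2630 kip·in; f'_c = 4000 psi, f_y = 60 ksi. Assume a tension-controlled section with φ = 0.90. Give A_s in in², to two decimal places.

A_s ≈ 3.52 in²

M_n = M_u/φ = 2630/0.90 = 2922.22 kip·in.
From M_n = 0.85 f'_c a b (d − a/2):
a = d − √(d² − 2M_n/(0.85 f'_c b)) = 16 − √(16² − 2 × 2922.22/(0.85 × 4 × 14.3)) = 4.347 in.
A_s = 0.85 f'_c a b / f_y = 0.85 × 4 × 4.347 × 14.3 / 60 = 3.523 in².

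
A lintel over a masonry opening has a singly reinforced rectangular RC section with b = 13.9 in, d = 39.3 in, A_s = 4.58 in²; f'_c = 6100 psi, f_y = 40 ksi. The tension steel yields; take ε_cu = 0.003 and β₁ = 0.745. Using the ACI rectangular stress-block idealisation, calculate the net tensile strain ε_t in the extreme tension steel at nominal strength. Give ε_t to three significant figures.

a = A_s f_y/(0.85 f'_c b) = 2.542 in.
β₁ = 0.745, so c = a/β₁ = 2.542/0.745 = 3.412 in.
From the linear strain diagram with ε_cu = 0.003: ε_t = 0.003 (d − c)/c = 0.003 × (39.3 − 3.412)/3.412 = 0.0316.
Since ε_t ≥ 0.005, the section is tension-controlled.

ε_t ≈ 0.0316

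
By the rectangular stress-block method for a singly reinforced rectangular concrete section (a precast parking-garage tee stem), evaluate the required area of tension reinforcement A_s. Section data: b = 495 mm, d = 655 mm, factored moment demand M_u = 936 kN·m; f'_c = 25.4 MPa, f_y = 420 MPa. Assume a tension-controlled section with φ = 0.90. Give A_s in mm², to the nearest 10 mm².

A_s ≈ 4350 mm²

M_n = M_u/φ = 936/0.90 = 1040 kN·m.
With M_n = 0.85 f'_c a b (d − a/2), solve the quadratic for a:
a = d − √(d² − 2M_n/(0.85 f'_c b)) = 655 − √(655² − 2 × 1040×10⁶/(0.85 × 25.4 × 495)) = 170.85 mm.
A_s = 0.85 f'_c a b / f_y = 0.85 × 25.4 × 170.85 × 495 / 420 = 4347.3 mm².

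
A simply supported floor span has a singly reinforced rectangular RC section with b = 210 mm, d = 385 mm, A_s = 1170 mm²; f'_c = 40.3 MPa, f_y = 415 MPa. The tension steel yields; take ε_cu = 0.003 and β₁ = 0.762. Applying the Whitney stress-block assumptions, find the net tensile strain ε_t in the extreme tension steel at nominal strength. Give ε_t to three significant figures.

ε_t ≈ 0.0100

a = A_s f_y/(0.85 f'_c b) = 67.50 mm.
β₁ = 0.762, so c = a/β₁ = 67.50/0.762 = 88.58 mm.
From the linear strain diagram with ε_cu = 0.003: ε_t = 0.003 (d − c)/c = 0.003 × (385 − 88.58)/88.58 = 0.0100.
Since ε_t ≥ 0.005, the section is tension-controlled.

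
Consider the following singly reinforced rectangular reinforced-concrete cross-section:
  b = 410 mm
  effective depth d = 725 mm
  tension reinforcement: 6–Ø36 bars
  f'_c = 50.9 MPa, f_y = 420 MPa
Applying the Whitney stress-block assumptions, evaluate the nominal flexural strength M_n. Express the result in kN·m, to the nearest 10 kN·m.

M_n ≈ 1670 kN·m

A_s = 6 × 1018 = 6108 mm².
T = A_s f_y = 6108 × 420 = 2565360 N = 2565.36 kN.
From C = T: a = T/(0.85 f'_c b) = 2565360/(0.85 × 50.9 × 410) = 144.62 mm.
M_n = T(d − a/2) = 2565.36 kN × (725 − 72.31) mm = 1674.38 kN·m.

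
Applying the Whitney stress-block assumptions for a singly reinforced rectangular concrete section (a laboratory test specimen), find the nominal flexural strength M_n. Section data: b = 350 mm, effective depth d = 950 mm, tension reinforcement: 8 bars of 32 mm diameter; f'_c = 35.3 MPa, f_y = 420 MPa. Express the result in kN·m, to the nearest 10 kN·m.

M_n ≈ 2220 kN·m

A_s = 8 × 804 = 6432 mm².
T = A_s f_y = 6432 × 420 = 2701440 N = 2701.44 kN.
From C = T: a = T/(0.85 f'_c b) = 2701440/(0.85 × 35.3 × 350) = 257.24 mm.
M_n = T(d − a/2) = 2701.44 kN × (950 − 128.62) mm = 2218.91 kN·m.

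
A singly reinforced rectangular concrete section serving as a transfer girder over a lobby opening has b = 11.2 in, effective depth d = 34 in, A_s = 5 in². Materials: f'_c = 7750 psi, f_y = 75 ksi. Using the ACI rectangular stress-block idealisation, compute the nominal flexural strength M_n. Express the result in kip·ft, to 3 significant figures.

M_n ≈ 983 kip·ft

T = A_s f_y = 5 × 75 = 375 kips.
a = T/(0.85 f'_c b) = 375/(0.85 × 7.75 × 11.2) = 5.083 in.
M_n = T(d − a/2) = 375 × (34 − 2.5415) = 11796.9 kip·in = 11796.9/12 = 983.08 kip·ft.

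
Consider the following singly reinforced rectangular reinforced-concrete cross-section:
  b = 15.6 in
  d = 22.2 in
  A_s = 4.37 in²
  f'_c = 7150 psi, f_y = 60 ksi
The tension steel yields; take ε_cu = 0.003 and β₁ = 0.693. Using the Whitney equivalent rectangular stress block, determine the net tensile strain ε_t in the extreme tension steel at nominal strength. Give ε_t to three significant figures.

a = A_s f_y/(0.85 f'_c b) = 2.766 in.
β₁ = 0.693, so c = a/β₁ = 2.766/0.693 = 3.991 in.
From the linear strain diagram with ε_cu = 0.003: ε_t = 0.003 (d − c)/c = 0.003 × (22.2 − 3.991)/3.991 = 0.0137.
Since ε_t ≥ 0.005, the section is tension-controlled.

ε_t ≈ 0.0137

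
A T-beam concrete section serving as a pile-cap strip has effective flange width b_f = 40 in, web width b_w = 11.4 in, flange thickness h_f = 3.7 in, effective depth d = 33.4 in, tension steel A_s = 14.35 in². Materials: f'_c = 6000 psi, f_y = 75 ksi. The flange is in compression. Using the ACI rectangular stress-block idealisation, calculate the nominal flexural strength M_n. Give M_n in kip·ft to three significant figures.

Tension: T = A_s f_y = 14.35 × 75 = 1076.25 kips.
Try a within the flange: a = T/(0.85 f'_c b_f) = 1076.25/(0.85 × 6 × 40) = 5.276 in.
a = 5.276 > h_f = 3.7 in: the block extends into the web. Split into flange-overhang and web parts.
C_f = 0.85 f'_c (b_f − b_w) h_f = 0.85 × 6 × (40 − 11.4) × 3.7 = 539.7 kips.
Remaining web compression depth: a_w = (T − C_f)/(0.85 f'_c b_w) = (1076.25 − 539.7)/(0.85 × 6 × 11.4) = 9.229 in.
M_n = C_f(d − h_f/2) + (T − C_f)(d − a_w/2) = 539.7 × (33.4 − 1.85) + 536.55 × (33.4 − 4.6145) = 17027.5 + 15444.9 = 32472.4 kip·in.
M_n = 32472.4/12 = 2706.03 kip·ft.

M_n ≈ 2710 kip·ft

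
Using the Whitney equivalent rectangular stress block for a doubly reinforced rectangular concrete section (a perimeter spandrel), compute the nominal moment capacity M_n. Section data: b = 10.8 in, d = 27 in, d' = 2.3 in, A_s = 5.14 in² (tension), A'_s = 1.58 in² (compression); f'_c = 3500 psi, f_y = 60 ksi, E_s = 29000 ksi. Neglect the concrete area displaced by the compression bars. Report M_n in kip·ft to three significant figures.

M_n ≈ 617 kip·ft

Assume both steels yield.
a = (A_s − A'_s) f_y/(0.85 f'_c b) = (5.14 − 1.58) × 60/(0.85 × 3.5 × 10.8) = 6.648 in.
c = a/β₁ = 6.648/0.85 = 7.821 in; ε'_s = 0.003(c − d')/c = 0.0021 ≥ ε_y = 0.0021, so the compression steel yields.
M_n = (A_s − A'_s) f_y (d − a/2) + A'_s f_y (d − d') = 213.6 × (27 − 3.324) + 94.8 × (27 − 2.3) = 5057.2 + 2341.6 = 7398.8 kip·in = 7398.8/12 = 616.57 kip·ft.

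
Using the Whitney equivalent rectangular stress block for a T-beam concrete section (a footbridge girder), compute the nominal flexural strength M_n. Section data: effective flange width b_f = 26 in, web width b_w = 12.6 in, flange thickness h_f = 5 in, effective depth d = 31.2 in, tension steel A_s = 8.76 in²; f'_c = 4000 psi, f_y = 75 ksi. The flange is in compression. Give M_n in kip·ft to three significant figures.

Tension: T = A_s f_y = 8.76 × 75 = 657 kips.
Try a within the flange: a = T/(0.85 f'_c b_f) = 657/(0.85 × 4 × 26) = 7.432 in.
a = 7.432 > h_f = 5 in: the block extends into the web. Split into flange-overhang and web parts.
C_f = 0.85 f'_c (b_f − b_w) h_f = 0.85 × 4 × (26 − 12.6) × 5 = 227.8 kips.
Remaining web compression depth: a_w = (T − C_f)/(0.85 f'_c b_w) = (657 − 227.8)/(0.85 × 4 × 12.6) = 10.019 in.
M_n = C_f(d − h_f/2) + (T − C_f)(d − a_w/2) = 227.8 × (31.2 − 2.5) + 429.2 × (31.2 − 5.0095) = 6537.9 + 11241.0 = 17778.9 kip·in.
M_n = 17778.9/12 = 1481.58 kip·ft.

M_n ≈ 1480 kip·ft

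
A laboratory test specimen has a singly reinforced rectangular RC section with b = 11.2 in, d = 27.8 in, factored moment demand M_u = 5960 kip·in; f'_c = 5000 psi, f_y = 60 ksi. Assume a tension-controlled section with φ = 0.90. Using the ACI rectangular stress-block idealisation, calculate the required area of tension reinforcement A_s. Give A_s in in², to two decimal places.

M_n = M_u/φ = 5960/0.90 = 6622.22 kip·in.
From M_n = 0.85 f'_c a b (d − a/2):
a = d − √(d² − 2M_n/(0.85 f'_c b)) = 27.8 − √(27.8² − 2 × 6622.22/(0.85 × 5 × 11.2)) = 5.560 in.
A_s = 0.85 f'_c a b / f_y = 0.85 × 5 × 5.560 × 11.2 / 60 = 4.411 in².

A_s ≈ 4.41 in²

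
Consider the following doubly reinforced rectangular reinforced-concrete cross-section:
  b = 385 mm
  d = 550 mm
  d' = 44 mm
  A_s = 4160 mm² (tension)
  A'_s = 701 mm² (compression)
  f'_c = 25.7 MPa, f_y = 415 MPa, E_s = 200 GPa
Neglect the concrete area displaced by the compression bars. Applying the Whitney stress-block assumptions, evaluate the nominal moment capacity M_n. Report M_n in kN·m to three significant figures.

M_n ≈ 814 kN·m

Assume both tension and compression steel yield.
Net tension couple steel: A_s − A'_s = 3459 mm².
a = (A_s − A'_s) f_y / (0.85 f'_c b) = 1435485/(0.85 × 25.7 × 385) = 170.68 mm.
c = a/β₁ = 170.68/0.85 = 200.80 mm; ε'_s = 0.003(c − d')/c = 0.0023 ≥ f_y/E_s = 0.0021, so compression steel does yield.
M_n = (A_s − A'_s) f_y (d − a/2) + A'_s f_y (d − d') = [1435485 × (550 − 85.34) + 290915 × (550 − 44)] × 10⁻⁶ = 667.01 + 147.20 = 814.21 kN·m.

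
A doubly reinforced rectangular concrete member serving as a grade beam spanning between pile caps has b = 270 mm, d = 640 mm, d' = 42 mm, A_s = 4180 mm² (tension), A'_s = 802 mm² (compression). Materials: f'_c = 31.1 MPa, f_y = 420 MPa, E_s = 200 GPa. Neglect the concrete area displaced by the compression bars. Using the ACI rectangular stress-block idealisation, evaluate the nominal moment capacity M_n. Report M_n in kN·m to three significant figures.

M_n ≈ 968 kN·m

Assume both tension and compression steel yield.
Net tension couple steel: A_s − A'_s = 3378 mm².
a = (A_s − A'_s) f_y / (0.85 f'_c b) = 1418760/(0.85 × 31.1 × 270) = 198.78 mm.
c = a/β₁ = 198.78/0.828 = 240.07 mm; ε'_s = 0.003(c − d')/c = 0.0025 ≥ f_y/E_s = 0.0021, so compression steel does yield.
M_n = (A_s − A'_s) f_y (d − a/2) + A'_s f_y (d − d') = [1418760 × (640 − 99.39) + 336840 × (640 − 42)] × 10⁻⁶ = 767.00 + 201.43 = 968.43 kN·m.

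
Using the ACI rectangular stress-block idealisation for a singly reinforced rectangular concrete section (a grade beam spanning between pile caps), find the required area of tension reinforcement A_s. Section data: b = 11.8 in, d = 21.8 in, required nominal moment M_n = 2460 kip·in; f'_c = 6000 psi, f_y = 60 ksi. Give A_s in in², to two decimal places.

From M_n = 0.85 f'_c a b (d − a/2):
a = d − √(d² − 2M_n/(0.85 f'_c b)) = 21.8 − √(21.8² − 2 × 2460/(0.85 × 6 × 11.8)) = 1.964 in.
A_s = 0.85 f'_c a b / f_y = 0.85 × 6 × 1.964 × 11.8 / 60 = 1.970 in².

A_s ≈ 1.97 in²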